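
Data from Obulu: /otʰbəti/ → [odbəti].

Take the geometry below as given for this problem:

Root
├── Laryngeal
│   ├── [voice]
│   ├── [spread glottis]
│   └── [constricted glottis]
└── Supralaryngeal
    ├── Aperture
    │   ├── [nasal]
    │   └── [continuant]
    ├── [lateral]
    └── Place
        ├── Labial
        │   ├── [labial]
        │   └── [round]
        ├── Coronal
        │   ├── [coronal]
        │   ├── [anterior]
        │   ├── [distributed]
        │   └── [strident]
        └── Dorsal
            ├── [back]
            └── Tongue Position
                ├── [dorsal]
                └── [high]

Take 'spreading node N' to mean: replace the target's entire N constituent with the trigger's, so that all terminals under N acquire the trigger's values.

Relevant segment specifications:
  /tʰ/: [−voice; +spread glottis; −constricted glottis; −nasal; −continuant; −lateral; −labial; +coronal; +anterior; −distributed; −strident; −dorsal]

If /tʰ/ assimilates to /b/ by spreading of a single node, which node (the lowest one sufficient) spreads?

Comparing /tʰ/ with its surface form [d], the features that change are [voice], [spread glottis].
The smallest constituent containing every changed terminal is Laryngeal — each of its daughters lacks at least one of the affected features.
If Laryngeal spreads, every terminal under it takes /b/'s value, producing [d] as observed.
[coronal], [labial] — on which /b/ differs from /tʰ/ — are unchanged, so Root cannot have spread; the constituent is no larger than Laryngeal.

Laryngeal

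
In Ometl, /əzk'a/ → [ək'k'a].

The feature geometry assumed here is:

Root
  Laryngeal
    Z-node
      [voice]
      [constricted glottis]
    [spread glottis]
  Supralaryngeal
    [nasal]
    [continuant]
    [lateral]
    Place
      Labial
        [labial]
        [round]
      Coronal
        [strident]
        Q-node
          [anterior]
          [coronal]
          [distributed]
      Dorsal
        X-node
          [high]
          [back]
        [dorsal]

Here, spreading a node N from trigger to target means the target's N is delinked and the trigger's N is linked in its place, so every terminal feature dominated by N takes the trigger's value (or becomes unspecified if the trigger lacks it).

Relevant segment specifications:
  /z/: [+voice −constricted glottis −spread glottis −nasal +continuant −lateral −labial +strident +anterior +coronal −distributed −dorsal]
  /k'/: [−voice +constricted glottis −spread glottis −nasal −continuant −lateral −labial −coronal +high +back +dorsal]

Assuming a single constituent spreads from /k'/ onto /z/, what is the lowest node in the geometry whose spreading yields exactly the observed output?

Feature comparison: [voice], [constricted glottis], [continuant], [coronal], [anterior], [distributed], [strident], [dorsal], [high], [back] differ between /z/ and [k']; the remaining terminals match.
These terminals are all dominated by Root, and no proper subconstituent of Root covers them all; Root is their lowest common ancestor.
Spreading Root from /k'/ overwrites each of those terminals with /k'/'s values, yielding exactly [k'].

Root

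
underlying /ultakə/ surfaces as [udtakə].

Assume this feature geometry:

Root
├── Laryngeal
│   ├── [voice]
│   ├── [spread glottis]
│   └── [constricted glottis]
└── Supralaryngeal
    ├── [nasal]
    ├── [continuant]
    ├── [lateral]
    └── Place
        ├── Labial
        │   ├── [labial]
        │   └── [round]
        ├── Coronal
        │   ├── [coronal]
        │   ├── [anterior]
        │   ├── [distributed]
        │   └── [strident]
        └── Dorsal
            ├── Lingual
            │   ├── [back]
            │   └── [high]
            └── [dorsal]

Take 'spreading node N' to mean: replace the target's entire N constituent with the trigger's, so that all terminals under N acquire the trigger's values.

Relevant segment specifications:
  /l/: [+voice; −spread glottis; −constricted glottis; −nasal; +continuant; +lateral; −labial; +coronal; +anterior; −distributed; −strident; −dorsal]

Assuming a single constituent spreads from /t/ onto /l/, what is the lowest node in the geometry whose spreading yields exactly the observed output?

The alternation /l/ → [d] changes [continuant], [lateral] and nothing else.
These terminals are all dominated by Supralaryngeal, and no proper subconstituent of Supralaryngeal covers them all; Supralaryngeal is their lowest common ancestor.
Spreading Supralaryngeal from /t/ overwrites each of those terminals with /t/'s values, yielding exactly [d].
Since [voice] is preserved even though /t/ disagrees there, no node above Supralaryngeal spread.

Supralaryngeal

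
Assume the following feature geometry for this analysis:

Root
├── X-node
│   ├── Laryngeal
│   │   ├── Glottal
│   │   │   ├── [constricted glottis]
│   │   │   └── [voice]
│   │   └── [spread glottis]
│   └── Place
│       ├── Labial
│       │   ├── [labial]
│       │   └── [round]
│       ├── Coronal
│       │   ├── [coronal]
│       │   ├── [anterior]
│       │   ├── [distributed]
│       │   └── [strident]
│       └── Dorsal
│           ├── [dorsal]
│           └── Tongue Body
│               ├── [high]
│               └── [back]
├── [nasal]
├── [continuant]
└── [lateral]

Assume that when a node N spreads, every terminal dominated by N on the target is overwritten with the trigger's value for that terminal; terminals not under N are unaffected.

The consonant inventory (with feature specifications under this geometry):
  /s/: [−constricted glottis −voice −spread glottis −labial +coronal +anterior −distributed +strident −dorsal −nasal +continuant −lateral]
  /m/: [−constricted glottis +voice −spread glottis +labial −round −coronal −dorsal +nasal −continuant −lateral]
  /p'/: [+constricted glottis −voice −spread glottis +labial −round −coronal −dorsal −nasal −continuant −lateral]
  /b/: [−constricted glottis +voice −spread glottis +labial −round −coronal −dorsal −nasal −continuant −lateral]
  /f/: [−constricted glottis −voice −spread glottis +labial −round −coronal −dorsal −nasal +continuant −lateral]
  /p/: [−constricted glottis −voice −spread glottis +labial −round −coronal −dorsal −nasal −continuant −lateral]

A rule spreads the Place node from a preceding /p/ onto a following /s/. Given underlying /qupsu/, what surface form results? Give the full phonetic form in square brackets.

[qupfu]

Terminals under Place in this geometry: [labial], [round], [coronal], [anterior], [distributed], [strident], [dorsal], [high], [back].
After delinking /s/'s Place and linking /p/'s, the affected terminals become [+labial], [−round], [−coronal], [−dorsal]; [constricted glottis], [voice], [spread glottis], … (outside Place) are retained from /s/.
Among the inventory, only /f/ has exactly this specification, giving the surface form [qupfu].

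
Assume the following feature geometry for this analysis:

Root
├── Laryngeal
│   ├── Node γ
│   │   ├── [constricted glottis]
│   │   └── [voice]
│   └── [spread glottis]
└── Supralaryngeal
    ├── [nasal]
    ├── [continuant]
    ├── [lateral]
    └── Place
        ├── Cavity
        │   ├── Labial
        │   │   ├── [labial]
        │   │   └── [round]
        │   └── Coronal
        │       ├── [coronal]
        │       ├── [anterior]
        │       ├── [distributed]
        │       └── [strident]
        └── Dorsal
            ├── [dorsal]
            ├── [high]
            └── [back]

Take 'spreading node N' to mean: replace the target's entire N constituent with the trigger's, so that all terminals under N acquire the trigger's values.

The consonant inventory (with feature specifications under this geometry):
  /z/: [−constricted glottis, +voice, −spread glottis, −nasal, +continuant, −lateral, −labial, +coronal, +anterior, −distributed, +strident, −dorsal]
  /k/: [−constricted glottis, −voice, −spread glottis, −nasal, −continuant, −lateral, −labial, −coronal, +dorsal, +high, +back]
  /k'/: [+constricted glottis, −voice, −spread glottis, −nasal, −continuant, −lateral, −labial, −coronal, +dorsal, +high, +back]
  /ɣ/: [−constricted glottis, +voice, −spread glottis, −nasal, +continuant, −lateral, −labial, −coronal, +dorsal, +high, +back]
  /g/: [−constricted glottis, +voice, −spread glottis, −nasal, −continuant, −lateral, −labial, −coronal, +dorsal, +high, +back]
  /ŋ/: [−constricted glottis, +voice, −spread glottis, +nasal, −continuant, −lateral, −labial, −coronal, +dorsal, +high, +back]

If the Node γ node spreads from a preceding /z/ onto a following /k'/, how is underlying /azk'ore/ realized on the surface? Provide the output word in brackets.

[azgore]

The Node γ node dominates the terminals [constricted glottis], [voice].
The target acquires /z/'s values for everything under Node γ — [−constricted glottis], [+voice] — while keeping its own [spread glottis], [nasal], [continuant], ….
The resulting bundle matches /g/ in the inventory; substituting it for /k'/ gives [azgore].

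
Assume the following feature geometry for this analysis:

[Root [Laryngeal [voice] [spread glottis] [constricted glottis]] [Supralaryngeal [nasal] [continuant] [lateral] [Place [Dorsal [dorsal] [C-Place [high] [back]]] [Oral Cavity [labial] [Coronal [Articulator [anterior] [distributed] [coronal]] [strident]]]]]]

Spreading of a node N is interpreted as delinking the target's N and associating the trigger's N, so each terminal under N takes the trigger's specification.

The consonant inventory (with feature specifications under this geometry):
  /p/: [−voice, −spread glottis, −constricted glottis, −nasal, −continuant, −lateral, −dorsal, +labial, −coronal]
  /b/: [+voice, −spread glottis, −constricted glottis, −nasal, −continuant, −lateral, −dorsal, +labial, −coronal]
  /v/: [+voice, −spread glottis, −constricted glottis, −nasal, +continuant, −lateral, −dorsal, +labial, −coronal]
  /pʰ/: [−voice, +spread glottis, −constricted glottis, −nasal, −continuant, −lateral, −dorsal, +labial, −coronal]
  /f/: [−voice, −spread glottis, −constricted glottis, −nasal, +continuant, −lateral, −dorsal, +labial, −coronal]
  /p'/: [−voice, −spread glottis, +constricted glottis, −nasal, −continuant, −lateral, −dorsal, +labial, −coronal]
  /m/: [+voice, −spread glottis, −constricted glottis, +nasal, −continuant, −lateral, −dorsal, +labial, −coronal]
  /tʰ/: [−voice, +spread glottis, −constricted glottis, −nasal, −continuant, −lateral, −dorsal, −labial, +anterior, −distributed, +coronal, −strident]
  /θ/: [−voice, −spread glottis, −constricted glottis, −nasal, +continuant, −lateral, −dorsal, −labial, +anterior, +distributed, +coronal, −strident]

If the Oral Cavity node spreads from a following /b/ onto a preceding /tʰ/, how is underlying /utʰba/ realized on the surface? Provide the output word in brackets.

The Oral Cavity node dominates the terminals [labial], [anterior], [distributed], [coronal], [strident].
Spreading Oral Cavity from /b/ onto /tʰ/ replaces those values with /b/'s: [+labial], [−coronal]. Features outside Oral Cavity ([voice], [spread glottis], [constricted glottis], …) stay as in /tʰ/.
Among the inventory, only /pʰ/ has exactly this specification, giving the surface form [upʰba].

[upʰba]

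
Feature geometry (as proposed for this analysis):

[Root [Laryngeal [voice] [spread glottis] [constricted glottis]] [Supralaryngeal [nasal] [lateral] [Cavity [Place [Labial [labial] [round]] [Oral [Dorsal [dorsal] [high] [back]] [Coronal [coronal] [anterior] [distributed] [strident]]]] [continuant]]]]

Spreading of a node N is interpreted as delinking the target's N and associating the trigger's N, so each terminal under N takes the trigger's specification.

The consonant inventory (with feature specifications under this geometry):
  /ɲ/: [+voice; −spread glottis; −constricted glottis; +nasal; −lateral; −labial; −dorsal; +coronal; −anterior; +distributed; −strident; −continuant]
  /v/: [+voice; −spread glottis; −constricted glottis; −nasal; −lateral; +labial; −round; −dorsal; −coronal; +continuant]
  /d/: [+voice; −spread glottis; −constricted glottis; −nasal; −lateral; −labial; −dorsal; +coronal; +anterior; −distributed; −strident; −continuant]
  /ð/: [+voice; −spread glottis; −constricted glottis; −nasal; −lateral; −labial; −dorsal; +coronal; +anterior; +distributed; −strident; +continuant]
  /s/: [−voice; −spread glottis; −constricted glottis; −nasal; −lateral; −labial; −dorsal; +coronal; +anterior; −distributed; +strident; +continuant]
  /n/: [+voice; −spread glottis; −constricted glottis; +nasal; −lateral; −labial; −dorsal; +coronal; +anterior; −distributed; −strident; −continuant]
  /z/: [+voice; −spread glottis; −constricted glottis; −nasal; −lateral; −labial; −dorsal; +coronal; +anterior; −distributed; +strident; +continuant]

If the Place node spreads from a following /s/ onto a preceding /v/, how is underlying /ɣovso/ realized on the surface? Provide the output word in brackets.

[ɣozso]

Terminals under Place in this geometry: [labial], [round], [dorsal], [high], [back], [coronal], [anterior], [distributed], [strident].
The target acquires /s/'s values for everything under Place — [−labial], [−dorsal], [+coronal], [+anterior], [−distributed], [+strident] — while keeping its own [voice], [spread glottis], [constricted glottis], ….
The resulting bundle matches /z/ in the inventory; substituting it for /v/ gives [ɣozso].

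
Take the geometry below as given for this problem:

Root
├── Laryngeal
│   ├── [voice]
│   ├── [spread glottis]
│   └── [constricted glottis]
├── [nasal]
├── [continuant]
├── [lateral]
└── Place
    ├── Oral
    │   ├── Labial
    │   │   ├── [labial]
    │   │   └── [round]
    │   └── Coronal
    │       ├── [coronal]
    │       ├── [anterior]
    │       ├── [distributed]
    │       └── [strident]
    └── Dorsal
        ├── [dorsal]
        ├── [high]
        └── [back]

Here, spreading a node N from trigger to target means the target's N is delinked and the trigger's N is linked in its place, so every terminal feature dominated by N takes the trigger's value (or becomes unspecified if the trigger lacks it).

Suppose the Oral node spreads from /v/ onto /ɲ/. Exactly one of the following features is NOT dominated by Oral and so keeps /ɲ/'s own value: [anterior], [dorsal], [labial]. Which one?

[dorsal]

The terminals dominated by Oral are [labial], [round], [coronal], [anterior], [distributed], [strident].
[anterior], [labial] all lie under Oral, so they are overwritten when Oral spreads.
[dorsal] attaches under Dorsal, not under Oral, so /ɲ/ retains its own value for [dorsal].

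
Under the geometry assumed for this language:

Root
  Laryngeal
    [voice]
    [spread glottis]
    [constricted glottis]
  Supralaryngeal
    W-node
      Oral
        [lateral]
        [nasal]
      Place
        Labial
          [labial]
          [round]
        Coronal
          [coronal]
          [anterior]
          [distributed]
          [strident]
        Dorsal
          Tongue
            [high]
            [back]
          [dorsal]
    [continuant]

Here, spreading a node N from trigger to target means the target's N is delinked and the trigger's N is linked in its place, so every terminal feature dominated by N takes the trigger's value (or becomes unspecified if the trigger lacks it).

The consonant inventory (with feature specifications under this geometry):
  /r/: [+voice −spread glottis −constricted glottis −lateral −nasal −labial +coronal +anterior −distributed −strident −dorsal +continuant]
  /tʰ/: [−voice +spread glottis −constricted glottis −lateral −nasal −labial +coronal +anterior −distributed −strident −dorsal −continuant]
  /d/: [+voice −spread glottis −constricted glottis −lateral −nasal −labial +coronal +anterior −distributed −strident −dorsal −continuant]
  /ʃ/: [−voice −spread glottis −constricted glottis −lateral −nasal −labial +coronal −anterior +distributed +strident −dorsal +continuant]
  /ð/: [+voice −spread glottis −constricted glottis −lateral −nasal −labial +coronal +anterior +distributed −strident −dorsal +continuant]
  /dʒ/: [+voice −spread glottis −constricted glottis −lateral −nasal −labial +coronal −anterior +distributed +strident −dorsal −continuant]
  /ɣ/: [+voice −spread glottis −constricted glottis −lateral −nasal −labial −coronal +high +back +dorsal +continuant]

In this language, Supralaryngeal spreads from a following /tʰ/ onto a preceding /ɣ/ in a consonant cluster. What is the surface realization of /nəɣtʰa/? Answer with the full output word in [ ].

The Supralaryngeal node dominates the terminals [lateral], [nasal], [labial], [round], [coronal], [anterior], [distributed], [strident], [high], [back], [dorsal], [continuant].
The target acquires /tʰ/'s values for everything under Supralaryngeal — [−lateral], [−nasal], [−labial], [+coronal], [+anterior], [−distributed], [−strident], [−dorsal], [−continuant] — while keeping its own [voice], [spread glottis], [constricted glottis].
This feature bundle is that of [d], so /nəɣtʰa/ surfaces as [nədtʰa].

[nədtʰa]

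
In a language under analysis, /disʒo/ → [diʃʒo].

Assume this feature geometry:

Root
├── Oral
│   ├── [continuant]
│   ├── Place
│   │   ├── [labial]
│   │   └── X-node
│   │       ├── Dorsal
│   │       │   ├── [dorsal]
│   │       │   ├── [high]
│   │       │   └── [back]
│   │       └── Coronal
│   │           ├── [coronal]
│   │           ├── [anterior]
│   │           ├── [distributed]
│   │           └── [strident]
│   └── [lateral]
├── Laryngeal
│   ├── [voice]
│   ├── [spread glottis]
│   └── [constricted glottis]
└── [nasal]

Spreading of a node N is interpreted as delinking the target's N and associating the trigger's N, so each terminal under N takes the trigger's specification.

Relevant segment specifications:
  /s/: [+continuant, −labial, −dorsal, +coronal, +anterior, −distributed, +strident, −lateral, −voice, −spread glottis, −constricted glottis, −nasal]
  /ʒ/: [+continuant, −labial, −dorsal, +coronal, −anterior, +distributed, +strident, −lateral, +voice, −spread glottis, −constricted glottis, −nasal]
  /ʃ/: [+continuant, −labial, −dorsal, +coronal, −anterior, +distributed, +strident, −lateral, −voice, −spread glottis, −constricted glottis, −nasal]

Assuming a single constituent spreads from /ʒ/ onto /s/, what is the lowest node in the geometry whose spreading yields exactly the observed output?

Coronal

Comparing /s/ with its surface form [ʃ], the features that change are [anterior], [distributed].
Tracing each changed feature up the tree, the paths first meet at Coronal; any lower node misses at least one of them.
Spreading Coronal from /ʒ/ overwrites each of those terminals with /ʒ/'s values, yielding exactly [ʃ].
[voice], a feature on which the two segments disagree outside Coronal, is unchanged — nothing dominating it spread, and Coronal is the minimal sufficient constituent.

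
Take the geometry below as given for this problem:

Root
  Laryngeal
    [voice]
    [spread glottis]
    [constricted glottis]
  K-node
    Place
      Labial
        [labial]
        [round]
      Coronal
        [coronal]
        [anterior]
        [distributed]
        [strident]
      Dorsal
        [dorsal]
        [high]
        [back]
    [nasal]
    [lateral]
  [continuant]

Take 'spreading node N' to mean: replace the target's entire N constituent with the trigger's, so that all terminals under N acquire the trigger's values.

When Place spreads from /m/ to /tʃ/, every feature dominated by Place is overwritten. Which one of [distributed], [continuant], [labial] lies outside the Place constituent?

The terminals dominated by Place are [labial], [round], [coronal], [anterior], [distributed], [strident], [dorsal], [high], [back].
Of the listed options, [distributed], [labial] are among these and would be overwritten by spreading Place.
[continuant] attaches under Root, not under Place, so /tʃ/ retains its own value for [continuant].

[continuant]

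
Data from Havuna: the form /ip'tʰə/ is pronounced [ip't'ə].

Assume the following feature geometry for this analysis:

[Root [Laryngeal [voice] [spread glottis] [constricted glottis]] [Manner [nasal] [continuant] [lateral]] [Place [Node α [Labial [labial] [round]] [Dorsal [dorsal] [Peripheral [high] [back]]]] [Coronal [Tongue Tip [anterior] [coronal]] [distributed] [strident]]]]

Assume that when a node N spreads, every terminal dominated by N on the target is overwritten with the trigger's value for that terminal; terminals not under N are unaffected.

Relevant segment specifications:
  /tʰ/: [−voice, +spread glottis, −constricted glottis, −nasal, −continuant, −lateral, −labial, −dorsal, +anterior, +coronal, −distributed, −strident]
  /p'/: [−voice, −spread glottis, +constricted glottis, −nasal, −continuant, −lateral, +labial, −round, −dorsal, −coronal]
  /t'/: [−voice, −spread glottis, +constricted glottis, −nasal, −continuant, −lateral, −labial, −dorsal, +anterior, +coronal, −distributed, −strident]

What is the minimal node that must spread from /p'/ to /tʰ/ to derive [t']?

/tʰ/ and [t'] differ in [spread glottis], [constricted glottis]; every other specified feature is identical.
Tracing each changed feature up the tree, the paths first meet at Laryngeal; any lower node misses at least one of them.
If Laryngeal spreads, every terminal under it takes /p'/'s value, producing [t'] as observed.
Since [coronal], [labial] are preserved even though /p'/ disagrees there, no node above Laryngeal spread.

Laryngeal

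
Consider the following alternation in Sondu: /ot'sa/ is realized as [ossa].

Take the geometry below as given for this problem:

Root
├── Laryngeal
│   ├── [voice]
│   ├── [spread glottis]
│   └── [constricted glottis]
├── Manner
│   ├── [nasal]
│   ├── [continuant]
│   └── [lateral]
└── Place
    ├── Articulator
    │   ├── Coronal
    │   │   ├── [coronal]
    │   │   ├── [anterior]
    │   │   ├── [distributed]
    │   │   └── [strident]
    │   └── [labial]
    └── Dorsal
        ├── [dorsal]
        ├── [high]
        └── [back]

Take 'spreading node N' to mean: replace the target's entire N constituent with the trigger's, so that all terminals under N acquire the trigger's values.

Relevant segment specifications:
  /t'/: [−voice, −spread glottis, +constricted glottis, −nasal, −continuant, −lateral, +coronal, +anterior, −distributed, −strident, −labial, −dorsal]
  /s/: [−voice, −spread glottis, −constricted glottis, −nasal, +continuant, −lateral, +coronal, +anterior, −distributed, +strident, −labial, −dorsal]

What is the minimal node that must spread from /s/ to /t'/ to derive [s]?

Comparing /t'/ with its surface form [s], the features that change are [constricted glottis], [continuant], [strident].
The smallest constituent containing every changed terminal is Root — each of its daughters lacks at least one of the affected features.
Delinking /t'/'s Root and associating /s/'s Root gives precisely the feature bundle of [s].

Root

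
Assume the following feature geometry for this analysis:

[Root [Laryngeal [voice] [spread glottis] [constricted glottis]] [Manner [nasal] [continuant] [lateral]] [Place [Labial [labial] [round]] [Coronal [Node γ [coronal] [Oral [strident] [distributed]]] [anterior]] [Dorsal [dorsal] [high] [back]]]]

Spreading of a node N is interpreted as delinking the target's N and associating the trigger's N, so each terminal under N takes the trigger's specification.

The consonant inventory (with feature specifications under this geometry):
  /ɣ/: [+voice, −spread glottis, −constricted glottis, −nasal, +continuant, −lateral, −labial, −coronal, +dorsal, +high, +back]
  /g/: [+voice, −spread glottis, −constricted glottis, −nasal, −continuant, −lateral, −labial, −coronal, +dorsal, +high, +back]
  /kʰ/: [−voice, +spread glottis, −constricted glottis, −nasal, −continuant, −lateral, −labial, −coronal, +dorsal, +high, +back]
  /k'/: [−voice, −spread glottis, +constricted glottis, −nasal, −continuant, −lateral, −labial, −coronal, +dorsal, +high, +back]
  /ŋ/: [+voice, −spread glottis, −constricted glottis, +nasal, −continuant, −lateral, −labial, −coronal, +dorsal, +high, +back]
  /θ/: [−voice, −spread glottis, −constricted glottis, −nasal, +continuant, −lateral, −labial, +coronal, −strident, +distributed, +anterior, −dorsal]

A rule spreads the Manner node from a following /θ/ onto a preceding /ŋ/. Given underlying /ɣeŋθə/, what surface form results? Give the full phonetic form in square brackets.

Terminals under Manner in this geometry: [nasal], [continuant], [lateral].
Spreading Manner from /θ/ onto /ŋ/ replaces those values with /θ/'s: [−nasal], [+continuant], [−lateral]. Features outside Manner ([voice], [spread glottis], [constricted glottis], …) stay as in /ŋ/.
Among the inventory, only /ɣ/ has exactly this specification, giving the surface form [ɣeɣθə].

[ɣeɣθə]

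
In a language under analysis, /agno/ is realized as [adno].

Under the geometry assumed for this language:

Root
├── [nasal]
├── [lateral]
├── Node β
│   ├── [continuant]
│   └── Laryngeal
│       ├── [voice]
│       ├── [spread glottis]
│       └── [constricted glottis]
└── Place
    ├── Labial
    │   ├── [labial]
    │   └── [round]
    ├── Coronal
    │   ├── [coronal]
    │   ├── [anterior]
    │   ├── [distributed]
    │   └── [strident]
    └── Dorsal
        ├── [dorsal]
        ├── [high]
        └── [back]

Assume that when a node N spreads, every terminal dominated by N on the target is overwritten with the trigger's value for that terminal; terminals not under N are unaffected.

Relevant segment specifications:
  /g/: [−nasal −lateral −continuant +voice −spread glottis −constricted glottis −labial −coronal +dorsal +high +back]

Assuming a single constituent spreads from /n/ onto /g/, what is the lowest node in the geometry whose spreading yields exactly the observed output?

Place

Comparing /g/ with its surface form [d], the features that change are [coronal], [anterior], [distributed], [strident], [dorsal], [high], [back].
These terminals are all dominated by Place, and no proper subconstituent of Place covers them all; Place is their lowest common ancestor.
If Place spreads, every terminal under it takes /n/'s value, producing [d] as observed.
Had Root spread, [nasal] would have taken /n/'s value; it stays as in /g/, confirming the spreading constituent is exactly Place.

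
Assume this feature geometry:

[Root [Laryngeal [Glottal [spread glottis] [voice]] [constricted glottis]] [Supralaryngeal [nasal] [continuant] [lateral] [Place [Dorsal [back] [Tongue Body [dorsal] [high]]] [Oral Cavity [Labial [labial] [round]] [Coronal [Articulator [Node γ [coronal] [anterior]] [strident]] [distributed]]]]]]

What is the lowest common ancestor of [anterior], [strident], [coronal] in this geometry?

[anterior] is immediately dominated by Node γ.
[strident] is immediately dominated by Articulator.
[coronal] is immediately dominated by Node γ.
These paths first converge at Articulator; no daughter of Articulator dominates all 3 features, so Articulator is the minimal constituent.

Articulator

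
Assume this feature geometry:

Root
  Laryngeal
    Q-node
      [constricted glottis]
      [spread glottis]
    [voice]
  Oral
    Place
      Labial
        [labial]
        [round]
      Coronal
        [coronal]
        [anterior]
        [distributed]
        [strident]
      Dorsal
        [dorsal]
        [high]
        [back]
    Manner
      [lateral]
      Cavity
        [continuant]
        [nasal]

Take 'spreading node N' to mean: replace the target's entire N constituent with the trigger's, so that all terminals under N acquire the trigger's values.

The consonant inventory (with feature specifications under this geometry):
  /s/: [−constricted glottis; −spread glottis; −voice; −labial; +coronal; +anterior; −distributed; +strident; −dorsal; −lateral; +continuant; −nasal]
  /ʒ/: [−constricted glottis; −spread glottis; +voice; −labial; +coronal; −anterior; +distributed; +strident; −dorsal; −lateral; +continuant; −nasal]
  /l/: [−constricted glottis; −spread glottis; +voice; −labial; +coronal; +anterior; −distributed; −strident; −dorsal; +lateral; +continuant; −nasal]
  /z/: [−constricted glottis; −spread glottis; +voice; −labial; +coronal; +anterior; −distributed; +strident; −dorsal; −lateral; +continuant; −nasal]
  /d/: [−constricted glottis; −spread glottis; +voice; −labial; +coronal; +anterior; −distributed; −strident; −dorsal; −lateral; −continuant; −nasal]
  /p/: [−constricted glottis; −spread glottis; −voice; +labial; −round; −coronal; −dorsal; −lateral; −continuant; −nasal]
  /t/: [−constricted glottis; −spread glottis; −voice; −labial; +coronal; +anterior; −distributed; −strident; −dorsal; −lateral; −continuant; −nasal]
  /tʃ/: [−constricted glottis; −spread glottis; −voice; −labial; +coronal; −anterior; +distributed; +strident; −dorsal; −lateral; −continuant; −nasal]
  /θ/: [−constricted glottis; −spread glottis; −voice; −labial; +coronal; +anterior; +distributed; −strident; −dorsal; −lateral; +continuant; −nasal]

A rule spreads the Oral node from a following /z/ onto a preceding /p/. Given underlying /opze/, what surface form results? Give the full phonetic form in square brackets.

Terminals under Oral in this geometry: [labial], [round], [coronal], [anterior], [distributed], [strident], [dorsal], [high], [back], [lateral], [continuant], [nasal].
The target acquires /z/'s values for everything under Oral — [−labial], [+coronal], [+anterior], [−distributed], [+strident], [−dorsal], [−lateral], [+continuant], [−nasal] — while keeping its own [constricted glottis], [spread glottis], [voice].
The resulting bundle matches /s/ in the inventory; substituting it for /p/ gives [osze].

[osze]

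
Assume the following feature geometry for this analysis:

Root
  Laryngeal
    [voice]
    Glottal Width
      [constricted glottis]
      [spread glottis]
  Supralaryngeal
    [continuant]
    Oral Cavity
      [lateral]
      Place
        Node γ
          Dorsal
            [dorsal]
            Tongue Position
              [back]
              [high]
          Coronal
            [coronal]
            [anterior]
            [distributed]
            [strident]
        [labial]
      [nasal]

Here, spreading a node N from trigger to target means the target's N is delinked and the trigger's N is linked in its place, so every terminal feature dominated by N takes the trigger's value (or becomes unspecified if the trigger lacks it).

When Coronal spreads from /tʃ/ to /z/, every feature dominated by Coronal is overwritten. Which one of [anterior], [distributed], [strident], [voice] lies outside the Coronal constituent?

[voice]

The terminals dominated by Coronal are [coronal], [anterior], [distributed], [strident].
[distributed], [anterior], [strident] all lie under Coronal, so they are overwritten when Coronal spreads.
[voice] is not within the Coronal subtree (it hangs from Laryngeal), so /z/'s [voice] value survives.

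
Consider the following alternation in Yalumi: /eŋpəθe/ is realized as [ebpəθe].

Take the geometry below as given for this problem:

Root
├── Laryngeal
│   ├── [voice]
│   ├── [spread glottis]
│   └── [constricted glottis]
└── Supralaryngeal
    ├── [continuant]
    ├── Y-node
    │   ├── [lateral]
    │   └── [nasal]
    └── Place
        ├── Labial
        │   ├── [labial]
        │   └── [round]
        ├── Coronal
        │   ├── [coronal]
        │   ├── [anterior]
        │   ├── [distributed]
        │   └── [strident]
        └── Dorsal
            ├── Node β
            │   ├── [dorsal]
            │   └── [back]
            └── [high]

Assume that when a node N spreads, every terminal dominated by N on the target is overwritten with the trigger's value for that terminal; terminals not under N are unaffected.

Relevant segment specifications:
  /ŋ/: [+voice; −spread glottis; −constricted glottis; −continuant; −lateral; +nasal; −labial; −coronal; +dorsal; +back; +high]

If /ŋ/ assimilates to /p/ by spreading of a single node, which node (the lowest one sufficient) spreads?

Feature comparison: [nasal], [labial], [round], [dorsal], [high], [back] differ between /ŋ/ and [b]; the remaining terminals match.
These terminals are all dominated by Supralaryngeal, and no proper subconstituent of Supralaryngeal covers them all; Supralaryngeal is their lowest common ancestor.
If Supralaryngeal spreads, every terminal under it takes /p/'s value, producing [b] as observed.
Had Root spread, [voice] would have taken /p/'s value; it stays as in /ŋ/, confirming the spreading constituent is exactly Supralaryngeal.

Supralaryngeal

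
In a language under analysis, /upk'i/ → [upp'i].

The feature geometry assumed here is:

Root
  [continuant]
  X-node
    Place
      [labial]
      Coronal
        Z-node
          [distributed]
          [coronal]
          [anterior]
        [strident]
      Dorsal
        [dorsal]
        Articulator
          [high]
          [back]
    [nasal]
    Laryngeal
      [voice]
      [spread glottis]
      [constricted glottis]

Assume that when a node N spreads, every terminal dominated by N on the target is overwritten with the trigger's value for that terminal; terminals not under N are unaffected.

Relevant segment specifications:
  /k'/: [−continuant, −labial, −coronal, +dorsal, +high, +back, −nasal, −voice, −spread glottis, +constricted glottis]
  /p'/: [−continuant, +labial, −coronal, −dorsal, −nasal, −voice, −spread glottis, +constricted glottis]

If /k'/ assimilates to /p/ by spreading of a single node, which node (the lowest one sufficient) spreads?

Place

Feature comparison: [labial], [dorsal], [high], [back] differ between /k'/ and [p']; the remaining terminals match.
The smallest constituent containing every changed terminal is Place — each of its daughters lacks at least one of the affected features.
Delinking /k'/'s Place and associating /p/'s Place gives precisely the feature bundle of [p'].
Since [constricted glottis] is preserved even though /p/ disagrees there, no node above Place spread.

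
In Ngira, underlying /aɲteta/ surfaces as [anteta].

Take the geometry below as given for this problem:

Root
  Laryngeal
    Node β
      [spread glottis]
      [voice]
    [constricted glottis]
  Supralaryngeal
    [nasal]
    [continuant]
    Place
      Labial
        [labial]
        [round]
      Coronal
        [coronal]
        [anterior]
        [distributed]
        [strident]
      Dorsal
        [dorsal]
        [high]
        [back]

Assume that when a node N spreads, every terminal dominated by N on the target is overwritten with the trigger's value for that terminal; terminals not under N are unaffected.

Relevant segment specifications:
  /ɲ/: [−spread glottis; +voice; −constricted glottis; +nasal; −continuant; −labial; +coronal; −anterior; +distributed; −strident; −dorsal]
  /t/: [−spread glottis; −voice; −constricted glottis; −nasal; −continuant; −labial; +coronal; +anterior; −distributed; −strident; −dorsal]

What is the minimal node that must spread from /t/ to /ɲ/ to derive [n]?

Coronal

The alternation /ɲ/ → [n] changes [anterior], [distributed] and nothing else.
Tracing each changed feature up the tree, the paths first meet at Coronal; any lower node misses at least one of them.
Spreading Coronal from /t/ overwrites each of those terminals with /t/'s values, yielding exactly [n].
[voice], [nasal] stay as in /ɲ/ although /t/ differs there, so no node dominating them spread; among the remaining candidates Coronal is the lowest that derives the output.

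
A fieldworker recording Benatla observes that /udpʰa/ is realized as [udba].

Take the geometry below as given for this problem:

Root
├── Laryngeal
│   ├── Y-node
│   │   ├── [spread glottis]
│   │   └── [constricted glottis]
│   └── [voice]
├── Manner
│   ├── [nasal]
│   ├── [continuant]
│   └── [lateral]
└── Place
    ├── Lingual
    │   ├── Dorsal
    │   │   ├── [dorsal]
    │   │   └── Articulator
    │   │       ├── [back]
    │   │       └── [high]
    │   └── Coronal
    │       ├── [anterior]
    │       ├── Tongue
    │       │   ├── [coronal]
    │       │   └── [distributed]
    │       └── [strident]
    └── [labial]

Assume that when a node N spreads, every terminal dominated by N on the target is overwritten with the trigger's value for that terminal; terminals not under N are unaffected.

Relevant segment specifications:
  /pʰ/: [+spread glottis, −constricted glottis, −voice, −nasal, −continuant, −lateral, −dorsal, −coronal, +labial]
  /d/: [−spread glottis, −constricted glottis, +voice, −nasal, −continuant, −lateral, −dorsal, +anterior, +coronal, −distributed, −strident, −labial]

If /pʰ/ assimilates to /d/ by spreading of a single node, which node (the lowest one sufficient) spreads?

Laryngeal

Feature comparison: [voice], [spread glottis] differ between /pʰ/ and [b]; the remaining terminals match.
The smallest constituent containing every changed terminal is Laryngeal — each of its daughters lacks at least one of the affected features.
Spreading Laryngeal from /d/ overwrites each of those terminals with /d/'s values, yielding exactly [b].
Had Root spread, [labial], [coronal] would have taken /d/'s values; they stay as in /pʰ/, confirming the spreading constituent is exactly Laryngeal.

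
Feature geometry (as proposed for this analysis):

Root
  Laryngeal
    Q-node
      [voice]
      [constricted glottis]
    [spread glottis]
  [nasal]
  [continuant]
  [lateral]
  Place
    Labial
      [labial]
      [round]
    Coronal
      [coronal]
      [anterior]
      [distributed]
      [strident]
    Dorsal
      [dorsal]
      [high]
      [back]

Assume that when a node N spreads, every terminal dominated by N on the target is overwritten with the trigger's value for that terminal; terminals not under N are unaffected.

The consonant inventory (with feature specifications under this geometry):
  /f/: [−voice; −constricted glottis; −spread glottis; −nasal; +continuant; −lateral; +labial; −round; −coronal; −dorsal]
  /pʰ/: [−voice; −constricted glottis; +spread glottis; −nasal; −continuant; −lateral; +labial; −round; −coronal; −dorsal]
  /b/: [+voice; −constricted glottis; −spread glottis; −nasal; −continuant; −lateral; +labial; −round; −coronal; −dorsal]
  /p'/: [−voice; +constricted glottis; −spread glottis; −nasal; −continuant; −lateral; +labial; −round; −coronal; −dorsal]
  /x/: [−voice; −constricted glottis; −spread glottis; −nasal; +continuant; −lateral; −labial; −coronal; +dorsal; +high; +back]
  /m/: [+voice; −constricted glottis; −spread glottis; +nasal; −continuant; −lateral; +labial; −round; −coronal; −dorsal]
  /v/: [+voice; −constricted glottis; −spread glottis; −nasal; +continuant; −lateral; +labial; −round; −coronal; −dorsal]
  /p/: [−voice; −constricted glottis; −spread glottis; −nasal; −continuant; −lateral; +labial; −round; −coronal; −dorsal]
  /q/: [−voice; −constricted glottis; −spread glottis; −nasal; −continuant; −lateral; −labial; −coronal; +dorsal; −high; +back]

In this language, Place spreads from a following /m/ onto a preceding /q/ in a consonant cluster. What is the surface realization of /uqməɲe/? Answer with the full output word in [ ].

Terminals under Place in this geometry: [labial], [round], [coronal], [anterior], [distributed], [strident], [dorsal], [high], [back].
The target acquires /m/'s values for everything under Place — [+labial], [−round], [−coronal], [−dorsal] — while keeping its own [voice], [constricted glottis], [spread glottis], ….
This feature bundle is that of [p], so /uqməɲe/ surfaces as [upməɲe].

[upməɲe]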